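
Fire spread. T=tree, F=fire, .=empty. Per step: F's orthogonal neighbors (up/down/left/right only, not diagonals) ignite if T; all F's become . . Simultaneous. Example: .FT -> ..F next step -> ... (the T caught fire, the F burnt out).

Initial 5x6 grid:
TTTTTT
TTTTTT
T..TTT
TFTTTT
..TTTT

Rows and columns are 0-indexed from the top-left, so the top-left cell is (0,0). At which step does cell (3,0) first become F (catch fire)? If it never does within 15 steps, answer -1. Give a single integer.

Step 1: cell (3,0)='F' (+2 fires, +1 burnt)
  -> target ignites at step 1
Step 2: cell (3,0)='.' (+3 fires, +2 burnt)
Step 3: cell (3,0)='.' (+4 fires, +3 burnt)
Step 4: cell (3,0)='.' (+6 fires, +4 burnt)
Step 5: cell (3,0)='.' (+6 fires, +6 burnt)
Step 6: cell (3,0)='.' (+3 fires, +6 burnt)
Step 7: cell (3,0)='.' (+1 fires, +3 burnt)
Step 8: cell (3,0)='.' (+0 fires, +1 burnt)
  fire out at step 8

1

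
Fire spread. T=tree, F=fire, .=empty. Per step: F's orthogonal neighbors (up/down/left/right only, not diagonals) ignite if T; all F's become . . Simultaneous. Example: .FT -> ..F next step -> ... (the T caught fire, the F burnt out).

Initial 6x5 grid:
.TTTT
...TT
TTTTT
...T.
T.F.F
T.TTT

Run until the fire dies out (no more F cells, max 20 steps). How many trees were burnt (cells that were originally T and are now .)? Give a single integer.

Answer: 3

Derivation:
Step 1: +2 fires, +2 burnt (F count now 2)
Step 2: +1 fires, +2 burnt (F count now 1)
Step 3: +0 fires, +1 burnt (F count now 0)
Fire out after step 3
Initially T: 17, now '.': 16
Total burnt (originally-T cells now '.'): 3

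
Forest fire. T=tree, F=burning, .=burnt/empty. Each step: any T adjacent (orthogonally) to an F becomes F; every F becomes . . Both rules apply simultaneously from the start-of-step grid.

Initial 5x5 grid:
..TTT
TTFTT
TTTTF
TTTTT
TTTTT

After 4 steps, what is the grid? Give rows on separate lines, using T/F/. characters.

Step 1: 7 trees catch fire, 2 burn out
  ..FTT
  TF.FF
  TTFF.
  TTTTF
  TTTTT
Step 2: 7 trees catch fire, 7 burn out
  ...FF
  F....
  TF...
  TTFF.
  TTTTF
Step 3: 4 trees catch fire, 7 burn out
  .....
  .....
  F....
  TF...
  TTFF.
Step 4: 2 trees catch fire, 4 burn out
  .....
  .....
  .....
  F....
  TF...

.....
.....
.....
F....
TF...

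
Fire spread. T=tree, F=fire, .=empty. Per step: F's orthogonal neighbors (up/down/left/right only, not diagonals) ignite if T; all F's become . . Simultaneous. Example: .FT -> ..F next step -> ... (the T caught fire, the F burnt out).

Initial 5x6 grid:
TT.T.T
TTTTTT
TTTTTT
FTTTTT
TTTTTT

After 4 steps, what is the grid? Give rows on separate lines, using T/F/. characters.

Step 1: 3 trees catch fire, 1 burn out
  TT.T.T
  TTTTTT
  FTTTTT
  .FTTTT
  FTTTTT
Step 2: 4 trees catch fire, 3 burn out
  TT.T.T
  FTTTTT
  .FTTTT
  ..FTTT
  .FTTTT
Step 3: 5 trees catch fire, 4 burn out
  FT.T.T
  .FTTTT
  ..FTTT
  ...FTT
  ..FTTT
Step 4: 5 trees catch fire, 5 burn out
  .F.T.T
  ..FTTT
  ...FTT
  ....FT
  ...FTT

.F.T.T
..FTTT
...FTT
....FT
...FTT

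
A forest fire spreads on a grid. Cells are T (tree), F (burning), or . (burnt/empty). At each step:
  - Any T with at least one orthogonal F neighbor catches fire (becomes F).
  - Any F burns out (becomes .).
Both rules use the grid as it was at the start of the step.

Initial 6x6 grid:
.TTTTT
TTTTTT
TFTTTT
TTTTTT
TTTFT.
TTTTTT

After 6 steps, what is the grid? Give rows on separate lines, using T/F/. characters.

Step 1: 8 trees catch fire, 2 burn out
  .TTTTT
  TFTTTT
  F.FTTT
  TFTFTT
  TTF.F.
  TTTFTT
Step 2: 10 trees catch fire, 8 burn out
  .FTTTT
  F.FTTT
  ...FTT
  F.F.FT
  TF....
  TTF.FT
Step 3: 7 trees catch fire, 10 burn out
  ..FTTT
  ...FTT
  ....FT
  .....F
  F.....
  TF...F
Step 4: 4 trees catch fire, 7 burn out
  ...FTT
  ....FT
  .....F
  ......
  ......
  F.....
Step 5: 2 trees catch fire, 4 burn out
  ....FT
  .....F
  ......
  ......
  ......
  ......
Step 6: 1 trees catch fire, 2 burn out
  .....F
  ......
  ......
  ......
  ......
  ......

.....F
......
......
......
......
......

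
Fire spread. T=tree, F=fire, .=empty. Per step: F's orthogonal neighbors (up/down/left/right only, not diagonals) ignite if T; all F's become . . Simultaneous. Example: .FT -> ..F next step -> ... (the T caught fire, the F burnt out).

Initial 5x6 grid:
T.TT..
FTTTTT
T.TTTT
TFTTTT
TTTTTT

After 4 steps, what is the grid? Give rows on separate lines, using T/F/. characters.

Step 1: 6 trees catch fire, 2 burn out
  F.TT..
  .FTTTT
  F.TTTT
  F.FTTT
  TFTTTT
Step 2: 5 trees catch fire, 6 burn out
  ..TT..
  ..FTTT
  ..FTTT
  ...FTT
  F.FTTT
Step 3: 5 trees catch fire, 5 burn out
  ..FT..
  ...FTT
  ...FTT
  ....FT
  ...FTT
Step 4: 5 trees catch fire, 5 burn out
  ...F..
  ....FT
  ....FT
  .....F
  ....FT

...F..
....FT
....FT
.....F
....FT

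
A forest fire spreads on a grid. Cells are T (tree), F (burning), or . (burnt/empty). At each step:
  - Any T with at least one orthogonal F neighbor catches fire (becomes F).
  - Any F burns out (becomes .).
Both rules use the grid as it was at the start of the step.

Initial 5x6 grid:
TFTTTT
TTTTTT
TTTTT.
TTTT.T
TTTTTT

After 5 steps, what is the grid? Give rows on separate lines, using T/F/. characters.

Step 1: 3 trees catch fire, 1 burn out
  F.FTTT
  TFTTTT
  TTTTT.
  TTTT.T
  TTTTTT
Step 2: 4 trees catch fire, 3 burn out
  ...FTT
  F.FTTT
  TFTTT.
  TTTT.T
  TTTTTT
Step 3: 5 trees catch fire, 4 burn out
  ....FT
  ...FTT
  F.FTT.
  TFTT.T
  TTTTTT
Step 4: 6 trees catch fire, 5 burn out
  .....F
  ....FT
  ...FT.
  F.FT.T
  TFTTTT
Step 5: 5 trees catch fire, 6 burn out
  ......
  .....F
  ....F.
  ...F.T
  F.FTTT

......
.....F
....F.
...F.T
F.FTTT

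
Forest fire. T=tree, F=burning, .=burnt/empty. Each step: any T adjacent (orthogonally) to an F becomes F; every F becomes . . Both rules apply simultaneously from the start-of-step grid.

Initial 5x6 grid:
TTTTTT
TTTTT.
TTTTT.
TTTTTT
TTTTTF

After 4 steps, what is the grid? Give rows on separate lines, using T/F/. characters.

Step 1: 2 trees catch fire, 1 burn out
  TTTTTT
  TTTTT.
  TTTTT.
  TTTTTF
  TTTTF.
Step 2: 2 trees catch fire, 2 burn out
  TTTTTT
  TTTTT.
  TTTTT.
  TTTTF.
  TTTF..
Step 3: 3 trees catch fire, 2 burn out
  TTTTTT
  TTTTT.
  TTTTF.
  TTTF..
  TTF...
Step 4: 4 trees catch fire, 3 burn out
  TTTTTT
  TTTTF.
  TTTF..
  TTF...
  TF....

TTTTTT
TTTTF.
TTTF..
TTF...
TF....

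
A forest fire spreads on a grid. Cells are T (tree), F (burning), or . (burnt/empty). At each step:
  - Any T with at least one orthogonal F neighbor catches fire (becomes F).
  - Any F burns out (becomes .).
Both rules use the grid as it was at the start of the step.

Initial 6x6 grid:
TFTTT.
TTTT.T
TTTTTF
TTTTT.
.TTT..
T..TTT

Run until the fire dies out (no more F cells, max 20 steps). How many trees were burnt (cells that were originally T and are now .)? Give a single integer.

Step 1: +5 fires, +2 burnt (F count now 5)
Step 2: +6 fires, +5 burnt (F count now 6)
Step 3: +6 fires, +6 burnt (F count now 6)
Step 4: +4 fires, +6 burnt (F count now 4)
Step 5: +2 fires, +4 burnt (F count now 2)
Step 6: +1 fires, +2 burnt (F count now 1)
Step 7: +1 fires, +1 burnt (F count now 1)
Step 8: +0 fires, +1 burnt (F count now 0)
Fire out after step 8
Initially T: 26, now '.': 35
Total burnt (originally-T cells now '.'): 25

Answer: 25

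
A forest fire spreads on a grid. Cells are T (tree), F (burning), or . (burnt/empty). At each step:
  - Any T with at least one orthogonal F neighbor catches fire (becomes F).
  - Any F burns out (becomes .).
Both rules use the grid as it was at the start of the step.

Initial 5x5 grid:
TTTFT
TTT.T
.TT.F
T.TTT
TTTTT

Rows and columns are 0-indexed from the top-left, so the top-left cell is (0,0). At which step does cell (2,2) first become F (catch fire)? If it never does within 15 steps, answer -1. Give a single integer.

Step 1: cell (2,2)='T' (+4 fires, +2 burnt)
Step 2: cell (2,2)='T' (+4 fires, +4 burnt)
Step 3: cell (2,2)='F' (+5 fires, +4 burnt)
  -> target ignites at step 3
Step 4: cell (2,2)='.' (+3 fires, +5 burnt)
Step 5: cell (2,2)='.' (+1 fires, +3 burnt)
Step 6: cell (2,2)='.' (+1 fires, +1 burnt)
Step 7: cell (2,2)='.' (+1 fires, +1 burnt)
Step 8: cell (2,2)='.' (+0 fires, +1 burnt)
  fire out at step 8

3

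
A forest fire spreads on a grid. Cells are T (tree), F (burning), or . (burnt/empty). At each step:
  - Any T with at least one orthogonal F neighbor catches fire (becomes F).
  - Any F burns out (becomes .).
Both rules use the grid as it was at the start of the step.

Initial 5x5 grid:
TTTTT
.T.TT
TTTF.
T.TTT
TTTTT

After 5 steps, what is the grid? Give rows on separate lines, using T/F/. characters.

Step 1: 3 trees catch fire, 1 burn out
  TTTTT
  .T.FT
  TTF..
  T.TFT
  TTTTT
Step 2: 6 trees catch fire, 3 burn out
  TTTFT
  .T..F
  TF...
  T.F.F
  TTTFT
Step 3: 6 trees catch fire, 6 burn out
  TTF.F
  .F...
  F....
  T....
  TTF.F
Step 4: 3 trees catch fire, 6 burn out
  TF...
  .....
  .....
  F....
  TF...
Step 5: 2 trees catch fire, 3 burn out
  F....
  .....
  .....
  .....
  F....

F....
.....
.....
.....
F....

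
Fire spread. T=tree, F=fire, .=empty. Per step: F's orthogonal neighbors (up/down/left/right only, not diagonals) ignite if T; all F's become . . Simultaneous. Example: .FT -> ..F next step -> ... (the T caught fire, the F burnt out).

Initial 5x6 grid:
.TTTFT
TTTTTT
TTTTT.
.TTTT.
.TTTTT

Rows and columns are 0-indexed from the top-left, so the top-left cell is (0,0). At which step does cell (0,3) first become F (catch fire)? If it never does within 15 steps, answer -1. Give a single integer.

Step 1: cell (0,3)='F' (+3 fires, +1 burnt)
  -> target ignites at step 1
Step 2: cell (0,3)='.' (+4 fires, +3 burnt)
Step 3: cell (0,3)='.' (+4 fires, +4 burnt)
Step 4: cell (0,3)='.' (+4 fires, +4 burnt)
Step 5: cell (0,3)='.' (+5 fires, +4 burnt)
Step 6: cell (0,3)='.' (+3 fires, +5 burnt)
Step 7: cell (0,3)='.' (+1 fires, +3 burnt)
Step 8: cell (0,3)='.' (+0 fires, +1 burnt)
  fire out at step 8

1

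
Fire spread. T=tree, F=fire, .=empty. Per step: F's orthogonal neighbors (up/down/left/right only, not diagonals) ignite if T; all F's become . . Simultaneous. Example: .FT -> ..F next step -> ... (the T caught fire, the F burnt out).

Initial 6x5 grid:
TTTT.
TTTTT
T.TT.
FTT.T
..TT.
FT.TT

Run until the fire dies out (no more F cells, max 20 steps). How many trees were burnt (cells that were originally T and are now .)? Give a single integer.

Step 1: +3 fires, +2 burnt (F count now 3)
Step 2: +2 fires, +3 burnt (F count now 2)
Step 3: +4 fires, +2 burnt (F count now 4)
Step 4: +4 fires, +4 burnt (F count now 4)
Step 5: +3 fires, +4 burnt (F count now 3)
Step 6: +3 fires, +3 burnt (F count now 3)
Step 7: +0 fires, +3 burnt (F count now 0)
Fire out after step 7
Initially T: 20, now '.': 29
Total burnt (originally-T cells now '.'): 19

Answer: 19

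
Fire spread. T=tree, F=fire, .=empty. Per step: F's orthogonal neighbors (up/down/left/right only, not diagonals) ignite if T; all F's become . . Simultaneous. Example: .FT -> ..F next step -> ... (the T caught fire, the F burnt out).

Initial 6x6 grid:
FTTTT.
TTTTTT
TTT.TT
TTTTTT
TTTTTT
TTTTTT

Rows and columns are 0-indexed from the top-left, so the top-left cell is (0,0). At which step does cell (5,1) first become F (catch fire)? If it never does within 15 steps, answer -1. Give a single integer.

Step 1: cell (5,1)='T' (+2 fires, +1 burnt)
Step 2: cell (5,1)='T' (+3 fires, +2 burnt)
Step 3: cell (5,1)='T' (+4 fires, +3 burnt)
Step 4: cell (5,1)='T' (+5 fires, +4 burnt)
Step 5: cell (5,1)='T' (+4 fires, +5 burnt)
Step 6: cell (5,1)='F' (+5 fires, +4 burnt)
  -> target ignites at step 6
Step 7: cell (5,1)='.' (+4 fires, +5 burnt)
Step 8: cell (5,1)='.' (+3 fires, +4 burnt)
Step 9: cell (5,1)='.' (+2 fires, +3 burnt)
Step 10: cell (5,1)='.' (+1 fires, +2 burnt)
Step 11: cell (5,1)='.' (+0 fires, +1 burnt)
  fire out at step 11

6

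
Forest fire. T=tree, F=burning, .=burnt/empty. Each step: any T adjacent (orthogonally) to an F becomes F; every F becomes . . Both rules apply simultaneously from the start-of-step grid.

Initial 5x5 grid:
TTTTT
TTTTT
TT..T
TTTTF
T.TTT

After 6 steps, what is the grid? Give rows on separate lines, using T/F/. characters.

Step 1: 3 trees catch fire, 1 burn out
  TTTTT
  TTTTT
  TT..F
  TTTF.
  T.TTF
Step 2: 3 trees catch fire, 3 burn out
  TTTTT
  TTTTF
  TT...
  TTF..
  T.TF.
Step 3: 4 trees catch fire, 3 burn out
  TTTTF
  TTTF.
  TT...
  TF...
  T.F..
Step 4: 4 trees catch fire, 4 burn out
  TTTF.
  TTF..
  TF...
  F....
  T....
Step 5: 4 trees catch fire, 4 burn out
  TTF..
  TF...
  F....
  .....
  F....
Step 6: 2 trees catch fire, 4 burn out
  TF...
  F....
  .....
  .....
  .....

TF...
F....
.....
.....
.....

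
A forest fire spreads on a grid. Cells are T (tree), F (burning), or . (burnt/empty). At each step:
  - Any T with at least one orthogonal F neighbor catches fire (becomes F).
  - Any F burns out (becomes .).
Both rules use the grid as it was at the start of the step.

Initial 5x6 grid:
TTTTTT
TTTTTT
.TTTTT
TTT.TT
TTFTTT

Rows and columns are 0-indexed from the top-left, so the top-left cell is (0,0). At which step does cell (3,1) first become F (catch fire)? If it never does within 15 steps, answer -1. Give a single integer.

Step 1: cell (3,1)='T' (+3 fires, +1 burnt)
Step 2: cell (3,1)='F' (+4 fires, +3 burnt)
  -> target ignites at step 2
Step 3: cell (3,1)='.' (+6 fires, +4 burnt)
Step 4: cell (3,1)='.' (+5 fires, +6 burnt)
Step 5: cell (3,1)='.' (+5 fires, +5 burnt)
Step 6: cell (3,1)='.' (+3 fires, +5 burnt)
Step 7: cell (3,1)='.' (+1 fires, +3 burnt)
Step 8: cell (3,1)='.' (+0 fires, +1 burnt)
  fire out at step 8

2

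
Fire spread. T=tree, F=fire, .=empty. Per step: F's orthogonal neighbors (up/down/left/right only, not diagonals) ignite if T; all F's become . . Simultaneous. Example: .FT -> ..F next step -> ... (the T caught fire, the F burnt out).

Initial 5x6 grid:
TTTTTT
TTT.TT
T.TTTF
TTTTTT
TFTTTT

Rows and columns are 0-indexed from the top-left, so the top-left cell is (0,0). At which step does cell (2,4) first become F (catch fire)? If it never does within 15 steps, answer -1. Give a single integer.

Step 1: cell (2,4)='F' (+6 fires, +2 burnt)
  -> target ignites at step 1
Step 2: cell (2,4)='.' (+8 fires, +6 burnt)
Step 3: cell (2,4)='.' (+5 fires, +8 burnt)
Step 4: cell (2,4)='.' (+3 fires, +5 burnt)
Step 5: cell (2,4)='.' (+3 fires, +3 burnt)
Step 6: cell (2,4)='.' (+1 fires, +3 burnt)
Step 7: cell (2,4)='.' (+0 fires, +1 burnt)
  fire out at step 7

1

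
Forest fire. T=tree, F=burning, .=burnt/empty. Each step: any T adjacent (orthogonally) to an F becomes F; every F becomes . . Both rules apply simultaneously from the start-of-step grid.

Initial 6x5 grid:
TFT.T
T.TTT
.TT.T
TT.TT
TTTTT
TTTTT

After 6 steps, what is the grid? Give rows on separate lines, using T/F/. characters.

Step 1: 2 trees catch fire, 1 burn out
  F.F.T
  T.TTT
  .TT.T
  TT.TT
  TTTTT
  TTTTT
Step 2: 2 trees catch fire, 2 burn out
  ....T
  F.FTT
  .TT.T
  TT.TT
  TTTTT
  TTTTT
Step 3: 2 trees catch fire, 2 burn out
  ....T
  ...FT
  .TF.T
  TT.TT
  TTTTT
  TTTTT
Step 4: 2 trees catch fire, 2 burn out
  ....T
  ....F
  .F..T
  TT.TT
  TTTTT
  TTTTT
Step 5: 3 trees catch fire, 2 burn out
  ....F
  .....
  ....F
  TF.TT
  TTTTT
  TTTTT
Step 6: 3 trees catch fire, 3 burn out
  .....
  .....
  .....
  F..TF
  TFTTT
  TTTTT

.....
.....
.....
F..TF
TFTTT
TTTTT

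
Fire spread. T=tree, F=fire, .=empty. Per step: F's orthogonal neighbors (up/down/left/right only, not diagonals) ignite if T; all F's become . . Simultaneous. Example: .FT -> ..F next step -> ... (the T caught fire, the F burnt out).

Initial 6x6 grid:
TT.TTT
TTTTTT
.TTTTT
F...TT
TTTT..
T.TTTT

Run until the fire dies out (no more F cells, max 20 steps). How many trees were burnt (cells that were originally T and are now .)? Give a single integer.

Step 1: +1 fires, +1 burnt (F count now 1)
Step 2: +2 fires, +1 burnt (F count now 2)
Step 3: +1 fires, +2 burnt (F count now 1)
Step 4: +2 fires, +1 burnt (F count now 2)
Step 5: +1 fires, +2 burnt (F count now 1)
Step 6: +1 fires, +1 burnt (F count now 1)
Step 7: +1 fires, +1 burnt (F count now 1)
Step 8: +0 fires, +1 burnt (F count now 0)
Fire out after step 8
Initially T: 27, now '.': 18
Total burnt (originally-T cells now '.'): 9

Answer: 9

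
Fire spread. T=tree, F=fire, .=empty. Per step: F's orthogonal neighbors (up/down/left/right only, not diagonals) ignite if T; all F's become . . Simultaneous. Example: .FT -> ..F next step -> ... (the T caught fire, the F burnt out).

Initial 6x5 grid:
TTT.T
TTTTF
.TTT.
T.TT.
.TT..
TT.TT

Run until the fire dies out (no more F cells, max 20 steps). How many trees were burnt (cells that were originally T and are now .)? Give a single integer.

Answer: 17

Derivation:
Step 1: +2 fires, +1 burnt (F count now 2)
Step 2: +2 fires, +2 burnt (F count now 2)
Step 3: +4 fires, +2 burnt (F count now 4)
Step 4: +4 fires, +4 burnt (F count now 4)
Step 5: +2 fires, +4 burnt (F count now 2)
Step 6: +1 fires, +2 burnt (F count now 1)
Step 7: +1 fires, +1 burnt (F count now 1)
Step 8: +1 fires, +1 burnt (F count now 1)
Step 9: +0 fires, +1 burnt (F count now 0)
Fire out after step 9
Initially T: 20, now '.': 27
Total burnt (originally-T cells now '.'): 17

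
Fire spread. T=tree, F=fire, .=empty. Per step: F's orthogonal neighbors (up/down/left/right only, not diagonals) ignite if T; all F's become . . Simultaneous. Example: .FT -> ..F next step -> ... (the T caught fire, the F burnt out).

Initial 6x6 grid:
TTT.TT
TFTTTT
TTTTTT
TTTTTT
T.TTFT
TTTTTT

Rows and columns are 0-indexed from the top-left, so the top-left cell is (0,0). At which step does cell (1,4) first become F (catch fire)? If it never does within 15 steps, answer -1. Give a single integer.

Step 1: cell (1,4)='T' (+8 fires, +2 burnt)
Step 2: cell (1,4)='T' (+12 fires, +8 burnt)
Step 3: cell (1,4)='F' (+6 fires, +12 burnt)
  -> target ignites at step 3
Step 4: cell (1,4)='.' (+4 fires, +6 burnt)
Step 5: cell (1,4)='.' (+2 fires, +4 burnt)
Step 6: cell (1,4)='.' (+0 fires, +2 burnt)
  fire out at step 6

3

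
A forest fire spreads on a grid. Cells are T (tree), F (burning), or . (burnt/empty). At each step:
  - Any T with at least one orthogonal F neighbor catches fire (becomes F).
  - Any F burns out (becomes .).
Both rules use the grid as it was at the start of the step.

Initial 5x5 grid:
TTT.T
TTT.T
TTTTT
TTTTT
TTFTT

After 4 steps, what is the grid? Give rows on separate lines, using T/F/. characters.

Step 1: 3 trees catch fire, 1 burn out
  TTT.T
  TTT.T
  TTTTT
  TTFTT
  TF.FT
Step 2: 5 trees catch fire, 3 burn out
  TTT.T
  TTT.T
  TTFTT
  TF.FT
  F...F
Step 3: 5 trees catch fire, 5 burn out
  TTT.T
  TTF.T
  TF.FT
  F...F
  .....
Step 4: 4 trees catch fire, 5 burn out
  TTF.T
  TF..T
  F...F
  .....
  .....

TTF.T
TF..T
F...F
.....
.....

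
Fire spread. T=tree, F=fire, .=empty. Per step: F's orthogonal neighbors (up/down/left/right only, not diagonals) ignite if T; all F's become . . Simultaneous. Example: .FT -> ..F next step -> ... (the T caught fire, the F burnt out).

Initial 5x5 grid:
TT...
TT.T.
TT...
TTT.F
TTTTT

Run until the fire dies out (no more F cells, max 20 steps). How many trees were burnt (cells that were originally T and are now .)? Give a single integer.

Step 1: +1 fires, +1 burnt (F count now 1)
Step 2: +1 fires, +1 burnt (F count now 1)
Step 3: +1 fires, +1 burnt (F count now 1)
Step 4: +2 fires, +1 burnt (F count now 2)
Step 5: +2 fires, +2 burnt (F count now 2)
Step 6: +2 fires, +2 burnt (F count now 2)
Step 7: +2 fires, +2 burnt (F count now 2)
Step 8: +2 fires, +2 burnt (F count now 2)
Step 9: +1 fires, +2 burnt (F count now 1)
Step 10: +0 fires, +1 burnt (F count now 0)
Fire out after step 10
Initially T: 15, now '.': 24
Total burnt (originally-T cells now '.'): 14

Answer: 14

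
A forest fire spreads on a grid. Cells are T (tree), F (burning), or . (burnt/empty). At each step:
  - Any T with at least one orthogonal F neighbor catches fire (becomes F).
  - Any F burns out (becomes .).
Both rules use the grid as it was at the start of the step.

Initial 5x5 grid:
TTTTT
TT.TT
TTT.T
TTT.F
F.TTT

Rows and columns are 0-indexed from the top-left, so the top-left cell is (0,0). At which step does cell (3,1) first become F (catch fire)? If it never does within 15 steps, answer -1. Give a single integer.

Step 1: cell (3,1)='T' (+3 fires, +2 burnt)
Step 2: cell (3,1)='F' (+4 fires, +3 burnt)
  -> target ignites at step 2
Step 3: cell (3,1)='.' (+6 fires, +4 burnt)
Step 4: cell (3,1)='.' (+4 fires, +6 burnt)
Step 5: cell (3,1)='.' (+2 fires, +4 burnt)
Step 6: cell (3,1)='.' (+0 fires, +2 burnt)
  fire out at step 6

2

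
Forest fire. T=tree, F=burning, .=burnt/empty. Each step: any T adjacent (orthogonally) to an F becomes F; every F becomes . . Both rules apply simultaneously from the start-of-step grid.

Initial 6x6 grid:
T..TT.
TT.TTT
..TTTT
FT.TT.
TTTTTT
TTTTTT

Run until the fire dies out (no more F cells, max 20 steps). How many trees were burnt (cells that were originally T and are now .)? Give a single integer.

Step 1: +2 fires, +1 burnt (F count now 2)
Step 2: +2 fires, +2 burnt (F count now 2)
Step 3: +2 fires, +2 burnt (F count now 2)
Step 4: +2 fires, +2 burnt (F count now 2)
Step 5: +3 fires, +2 burnt (F count now 3)
Step 6: +4 fires, +3 burnt (F count now 4)
Step 7: +4 fires, +4 burnt (F count now 4)
Step 8: +3 fires, +4 burnt (F count now 3)
Step 9: +2 fires, +3 burnt (F count now 2)
Step 10: +0 fires, +2 burnt (F count now 0)
Fire out after step 10
Initially T: 27, now '.': 33
Total burnt (originally-T cells now '.'): 24

Answer: 24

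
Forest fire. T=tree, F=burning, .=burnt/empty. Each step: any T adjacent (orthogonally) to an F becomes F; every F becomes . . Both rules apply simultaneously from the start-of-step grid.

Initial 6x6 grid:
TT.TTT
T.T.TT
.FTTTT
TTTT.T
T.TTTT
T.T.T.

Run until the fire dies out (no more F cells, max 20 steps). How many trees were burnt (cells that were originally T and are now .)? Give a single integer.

Answer: 23

Derivation:
Step 1: +2 fires, +1 burnt (F count now 2)
Step 2: +4 fires, +2 burnt (F count now 4)
Step 3: +4 fires, +4 burnt (F count now 4)
Step 4: +5 fires, +4 burnt (F count now 5)
Step 5: +4 fires, +5 burnt (F count now 4)
Step 6: +4 fires, +4 burnt (F count now 4)
Step 7: +0 fires, +4 burnt (F count now 0)
Fire out after step 7
Initially T: 26, now '.': 33
Total burnt (originally-T cells now '.'): 23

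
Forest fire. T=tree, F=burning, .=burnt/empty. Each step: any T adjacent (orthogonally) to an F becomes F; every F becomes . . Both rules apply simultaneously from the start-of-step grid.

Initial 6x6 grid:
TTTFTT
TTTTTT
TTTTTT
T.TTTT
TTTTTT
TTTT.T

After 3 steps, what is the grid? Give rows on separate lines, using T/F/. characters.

Step 1: 3 trees catch fire, 1 burn out
  TTF.FT
  TTTFTT
  TTTTTT
  T.TTTT
  TTTTTT
  TTTT.T
Step 2: 5 trees catch fire, 3 burn out
  TF...F
  TTF.FT
  TTTFTT
  T.TTTT
  TTTTTT
  TTTT.T
Step 3: 6 trees catch fire, 5 burn out
  F.....
  TF...F
  TTF.FT
  T.TFTT
  TTTTTT
  TTTT.T

F.....
TF...F
TTF.FT
T.TFTT
TTTTTT
TTTT.T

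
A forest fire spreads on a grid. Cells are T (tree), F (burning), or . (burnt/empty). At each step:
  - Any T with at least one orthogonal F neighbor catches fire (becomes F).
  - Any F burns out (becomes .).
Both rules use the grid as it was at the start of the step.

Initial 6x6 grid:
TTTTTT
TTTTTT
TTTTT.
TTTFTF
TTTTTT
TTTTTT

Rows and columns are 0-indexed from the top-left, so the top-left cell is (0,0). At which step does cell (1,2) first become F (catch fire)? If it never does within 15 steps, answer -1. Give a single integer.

Step 1: cell (1,2)='T' (+5 fires, +2 burnt)
Step 2: cell (1,2)='T' (+8 fires, +5 burnt)
Step 3: cell (1,2)='F' (+8 fires, +8 burnt)
  -> target ignites at step 3
Step 4: cell (1,2)='.' (+7 fires, +8 burnt)
Step 5: cell (1,2)='.' (+4 fires, +7 burnt)
Step 6: cell (1,2)='.' (+1 fires, +4 burnt)
Step 7: cell (1,2)='.' (+0 fires, +1 burnt)
  fire out at step 7

3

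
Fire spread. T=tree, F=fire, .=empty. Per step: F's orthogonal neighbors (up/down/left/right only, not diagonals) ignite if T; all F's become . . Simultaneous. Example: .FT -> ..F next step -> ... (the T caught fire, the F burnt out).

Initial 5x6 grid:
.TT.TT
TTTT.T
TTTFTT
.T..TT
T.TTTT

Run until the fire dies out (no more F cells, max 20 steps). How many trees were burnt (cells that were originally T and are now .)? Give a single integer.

Step 1: +3 fires, +1 burnt (F count now 3)
Step 2: +4 fires, +3 burnt (F count now 4)
Step 3: +7 fires, +4 burnt (F count now 7)
Step 4: +5 fires, +7 burnt (F count now 5)
Step 5: +2 fires, +5 burnt (F count now 2)
Step 6: +0 fires, +2 burnt (F count now 0)
Fire out after step 6
Initially T: 22, now '.': 29
Total burnt (originally-T cells now '.'): 21

Answer: 21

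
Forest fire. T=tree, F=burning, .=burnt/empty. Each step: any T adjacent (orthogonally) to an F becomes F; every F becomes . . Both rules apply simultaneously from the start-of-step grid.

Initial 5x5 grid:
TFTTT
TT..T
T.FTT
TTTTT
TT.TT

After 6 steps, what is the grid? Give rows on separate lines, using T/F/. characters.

Step 1: 5 trees catch fire, 2 burn out
  F.FTT
  TF..T
  T..FT
  TTFTT
  TT.TT
Step 2: 5 trees catch fire, 5 burn out
  ...FT
  F...T
  T...F
  TF.FT
  TT.TT
Step 3: 7 trees catch fire, 5 burn out
  ....F
  ....F
  F....
  F...F
  TF.FT
Step 4: 2 trees catch fire, 7 burn out
  .....
  .....
  .....
  .....
  F...F
Step 5: 0 trees catch fire, 2 burn out
  .....
  .....
  .....
  .....
  .....
Step 6: 0 trees catch fire, 0 burn out
  .....
  .....
  .....
  .....
  .....

.....
.....
.....
.....
.....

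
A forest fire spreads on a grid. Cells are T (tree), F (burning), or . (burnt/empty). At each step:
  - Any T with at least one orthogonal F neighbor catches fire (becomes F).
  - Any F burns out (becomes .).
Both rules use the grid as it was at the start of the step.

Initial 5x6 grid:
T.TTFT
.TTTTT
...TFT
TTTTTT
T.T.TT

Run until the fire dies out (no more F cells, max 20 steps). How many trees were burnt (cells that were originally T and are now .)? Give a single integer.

Step 1: +6 fires, +2 burnt (F count now 6)
Step 2: +6 fires, +6 burnt (F count now 6)
Step 3: +3 fires, +6 burnt (F count now 3)
Step 4: +3 fires, +3 burnt (F count now 3)
Step 5: +1 fires, +3 burnt (F count now 1)
Step 6: +1 fires, +1 burnt (F count now 1)
Step 7: +0 fires, +1 burnt (F count now 0)
Fire out after step 7
Initially T: 21, now '.': 29
Total burnt (originally-T cells now '.'): 20

Answer: 20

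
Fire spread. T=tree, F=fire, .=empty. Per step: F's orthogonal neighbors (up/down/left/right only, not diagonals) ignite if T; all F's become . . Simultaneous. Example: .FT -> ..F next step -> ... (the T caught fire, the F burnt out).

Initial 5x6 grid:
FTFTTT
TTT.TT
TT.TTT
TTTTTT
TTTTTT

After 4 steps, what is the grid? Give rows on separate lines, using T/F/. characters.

Step 1: 4 trees catch fire, 2 burn out
  .F.FTT
  FTF.TT
  TT.TTT
  TTTTTT
  TTTTTT
Step 2: 3 trees catch fire, 4 burn out
  ....FT
  .F..TT
  FT.TTT
  TTTTTT
  TTTTTT
Step 3: 4 trees catch fire, 3 burn out
  .....F
  ....FT
  .F.TTT
  FTTTTT
  TTTTTT
Step 4: 4 trees catch fire, 4 burn out
  ......
  .....F
  ...TFT
  .FTTTT
  FTTTTT

......
.....F
...TFT
.FTTTT
FTTTTT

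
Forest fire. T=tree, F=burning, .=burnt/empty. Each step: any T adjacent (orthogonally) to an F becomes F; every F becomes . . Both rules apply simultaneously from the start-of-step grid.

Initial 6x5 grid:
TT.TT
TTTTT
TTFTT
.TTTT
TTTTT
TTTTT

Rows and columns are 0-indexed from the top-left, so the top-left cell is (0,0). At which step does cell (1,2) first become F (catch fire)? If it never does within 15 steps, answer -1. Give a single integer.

Step 1: cell (1,2)='F' (+4 fires, +1 burnt)
  -> target ignites at step 1
Step 2: cell (1,2)='.' (+7 fires, +4 burnt)
Step 3: cell (1,2)='.' (+8 fires, +7 burnt)
Step 4: cell (1,2)='.' (+6 fires, +8 burnt)
Step 5: cell (1,2)='.' (+2 fires, +6 burnt)
Step 6: cell (1,2)='.' (+0 fires, +2 burnt)
  fire out at step 6

1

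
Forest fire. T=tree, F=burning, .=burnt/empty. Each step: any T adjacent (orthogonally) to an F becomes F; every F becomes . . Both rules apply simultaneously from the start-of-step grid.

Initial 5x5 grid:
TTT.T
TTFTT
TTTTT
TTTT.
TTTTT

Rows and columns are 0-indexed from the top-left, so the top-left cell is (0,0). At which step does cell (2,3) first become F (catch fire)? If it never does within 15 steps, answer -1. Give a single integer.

Step 1: cell (2,3)='T' (+4 fires, +1 burnt)
Step 2: cell (2,3)='F' (+6 fires, +4 burnt)
  -> target ignites at step 2
Step 3: cell (2,3)='.' (+7 fires, +6 burnt)
Step 4: cell (2,3)='.' (+3 fires, +7 burnt)
Step 5: cell (2,3)='.' (+2 fires, +3 burnt)
Step 6: cell (2,3)='.' (+0 fires, +2 burnt)
  fire out at step 6

2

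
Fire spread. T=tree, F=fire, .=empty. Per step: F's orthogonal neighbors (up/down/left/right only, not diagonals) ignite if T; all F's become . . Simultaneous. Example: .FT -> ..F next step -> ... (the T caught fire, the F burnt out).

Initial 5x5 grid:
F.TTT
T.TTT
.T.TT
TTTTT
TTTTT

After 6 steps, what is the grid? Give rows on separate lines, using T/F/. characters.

Step 1: 1 trees catch fire, 1 burn out
  ..TTT
  F.TTT
  .T.TT
  TTTTT
  TTTTT
Step 2: 0 trees catch fire, 1 burn out
  ..TTT
  ..TTT
  .T.TT
  TTTTT
  TTTTT
Step 3: 0 trees catch fire, 0 burn out
  ..TTT
  ..TTT
  .T.TT
  TTTTT
  TTTTT
Step 4: 0 trees catch fire, 0 burn out
  ..TTT
  ..TTT
  .T.TT
  TTTTT
  TTTTT
Step 5: 0 trees catch fire, 0 burn out
  ..TTT
  ..TTT
  .T.TT
  TTTTT
  TTTTT
Step 6: 0 trees catch fire, 0 burn out
  ..TTT
  ..TTT
  .T.TT
  TTTTT
  TTTTT

..TTT
..TTT
.T.TT
TTTTT
TTTTT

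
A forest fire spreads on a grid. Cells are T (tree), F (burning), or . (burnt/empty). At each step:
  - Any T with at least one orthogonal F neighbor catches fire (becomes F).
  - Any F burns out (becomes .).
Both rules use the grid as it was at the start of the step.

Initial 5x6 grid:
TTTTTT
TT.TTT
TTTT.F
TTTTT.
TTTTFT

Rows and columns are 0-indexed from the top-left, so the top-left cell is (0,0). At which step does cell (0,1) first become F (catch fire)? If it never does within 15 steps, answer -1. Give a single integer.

Step 1: cell (0,1)='T' (+4 fires, +2 burnt)
Step 2: cell (0,1)='T' (+4 fires, +4 burnt)
Step 3: cell (0,1)='T' (+5 fires, +4 burnt)
Step 4: cell (0,1)='T' (+4 fires, +5 burnt)
Step 5: cell (0,1)='T' (+3 fires, +4 burnt)
Step 6: cell (0,1)='F' (+3 fires, +3 burnt)
  -> target ignites at step 6
Step 7: cell (0,1)='.' (+2 fires, +3 burnt)
Step 8: cell (0,1)='.' (+0 fires, +2 burnt)
  fire out at step 8

6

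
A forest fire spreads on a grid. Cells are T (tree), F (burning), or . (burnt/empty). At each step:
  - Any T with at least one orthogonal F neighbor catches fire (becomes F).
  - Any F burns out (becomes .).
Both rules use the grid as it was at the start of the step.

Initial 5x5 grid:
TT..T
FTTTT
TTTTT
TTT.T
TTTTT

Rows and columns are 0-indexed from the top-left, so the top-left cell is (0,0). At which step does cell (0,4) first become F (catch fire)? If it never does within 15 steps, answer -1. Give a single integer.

Step 1: cell (0,4)='T' (+3 fires, +1 burnt)
Step 2: cell (0,4)='T' (+4 fires, +3 burnt)
Step 3: cell (0,4)='T' (+4 fires, +4 burnt)
Step 4: cell (0,4)='T' (+4 fires, +4 burnt)
Step 5: cell (0,4)='F' (+3 fires, +4 burnt)
  -> target ignites at step 5
Step 6: cell (0,4)='.' (+2 fires, +3 burnt)
Step 7: cell (0,4)='.' (+1 fires, +2 burnt)
Step 8: cell (0,4)='.' (+0 fires, +1 burnt)
  fire out at step 8

5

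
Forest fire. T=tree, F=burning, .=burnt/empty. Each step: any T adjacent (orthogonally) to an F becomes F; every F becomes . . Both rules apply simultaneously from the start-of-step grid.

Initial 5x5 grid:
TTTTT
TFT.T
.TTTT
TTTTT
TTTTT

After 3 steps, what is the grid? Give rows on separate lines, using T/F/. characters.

Step 1: 4 trees catch fire, 1 burn out
  TFTTT
  F.F.T
  .FTTT
  TTTTT
  TTTTT
Step 2: 4 trees catch fire, 4 burn out
  F.FTT
  ....T
  ..FTT
  TFTTT
  TTTTT
Step 3: 5 trees catch fire, 4 burn out
  ...FT
  ....T
  ...FT
  F.FTT
  TFTTT

...FT
....T
...FT
F.FTT
TFTTT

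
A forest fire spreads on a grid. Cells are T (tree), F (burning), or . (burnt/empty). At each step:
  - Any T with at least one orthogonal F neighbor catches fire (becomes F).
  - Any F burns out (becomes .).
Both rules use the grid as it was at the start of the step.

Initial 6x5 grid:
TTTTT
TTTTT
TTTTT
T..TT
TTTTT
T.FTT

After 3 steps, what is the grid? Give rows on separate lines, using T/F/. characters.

Step 1: 2 trees catch fire, 1 burn out
  TTTTT
  TTTTT
  TTTTT
  T..TT
  TTFTT
  T..FT
Step 2: 3 trees catch fire, 2 burn out
  TTTTT
  TTTTT
  TTTTT
  T..TT
  TF.FT
  T...F
Step 3: 3 trees catch fire, 3 burn out
  TTTTT
  TTTTT
  TTTTT
  T..FT
  F...F
  T....

TTTTT
TTTTT
TTTTT
T..FT
F...F
T....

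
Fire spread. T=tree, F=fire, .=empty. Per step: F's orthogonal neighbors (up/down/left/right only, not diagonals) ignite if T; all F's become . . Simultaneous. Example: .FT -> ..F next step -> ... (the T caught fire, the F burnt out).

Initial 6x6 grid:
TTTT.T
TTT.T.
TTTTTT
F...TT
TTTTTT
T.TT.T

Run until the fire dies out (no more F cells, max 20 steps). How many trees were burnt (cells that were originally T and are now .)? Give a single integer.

Answer: 26

Derivation:
Step 1: +2 fires, +1 burnt (F count now 2)
Step 2: +4 fires, +2 burnt (F count now 4)
Step 3: +4 fires, +4 burnt (F count now 4)
Step 4: +5 fires, +4 burnt (F count now 5)
Step 5: +4 fires, +5 burnt (F count now 4)
Step 6: +5 fires, +4 burnt (F count now 5)
Step 7: +2 fires, +5 burnt (F count now 2)
Step 8: +0 fires, +2 burnt (F count now 0)
Fire out after step 8
Initially T: 27, now '.': 35
Total burnt (originally-T cells now '.'): 26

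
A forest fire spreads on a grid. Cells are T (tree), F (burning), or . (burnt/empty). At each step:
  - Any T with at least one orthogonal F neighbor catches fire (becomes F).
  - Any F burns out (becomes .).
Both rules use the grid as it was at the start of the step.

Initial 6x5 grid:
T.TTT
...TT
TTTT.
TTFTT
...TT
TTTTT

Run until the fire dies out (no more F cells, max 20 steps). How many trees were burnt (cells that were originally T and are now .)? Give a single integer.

Answer: 20

Derivation:
Step 1: +3 fires, +1 burnt (F count now 3)
Step 2: +5 fires, +3 burnt (F count now 5)
Step 3: +4 fires, +5 burnt (F count now 4)
Step 4: +4 fires, +4 burnt (F count now 4)
Step 5: +3 fires, +4 burnt (F count now 3)
Step 6: +1 fires, +3 burnt (F count now 1)
Step 7: +0 fires, +1 burnt (F count now 0)
Fire out after step 7
Initially T: 21, now '.': 29
Total burnt (originally-T cells now '.'): 20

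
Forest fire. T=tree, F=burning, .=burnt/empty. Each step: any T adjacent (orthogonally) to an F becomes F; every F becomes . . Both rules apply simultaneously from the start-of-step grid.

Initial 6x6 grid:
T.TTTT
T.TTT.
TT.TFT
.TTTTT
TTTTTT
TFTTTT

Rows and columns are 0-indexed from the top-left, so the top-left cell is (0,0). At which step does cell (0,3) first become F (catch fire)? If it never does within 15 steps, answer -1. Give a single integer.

Step 1: cell (0,3)='T' (+7 fires, +2 burnt)
Step 2: cell (0,3)='T' (+9 fires, +7 burnt)
Step 3: cell (0,3)='F' (+8 fires, +9 burnt)
  -> target ignites at step 3
Step 4: cell (0,3)='.' (+3 fires, +8 burnt)
Step 5: cell (0,3)='.' (+1 fires, +3 burnt)
Step 6: cell (0,3)='.' (+1 fires, +1 burnt)
Step 7: cell (0,3)='.' (+0 fires, +1 burnt)
  fire out at step 7

3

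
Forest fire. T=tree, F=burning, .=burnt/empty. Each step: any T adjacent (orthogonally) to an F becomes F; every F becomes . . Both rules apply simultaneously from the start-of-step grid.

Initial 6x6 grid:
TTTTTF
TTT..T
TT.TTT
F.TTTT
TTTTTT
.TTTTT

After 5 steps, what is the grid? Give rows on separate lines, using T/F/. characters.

Step 1: 4 trees catch fire, 2 burn out
  TTTTF.
  TTT..F
  FT.TTT
  ..TTTT
  FTTTTT
  .TTTTT
Step 2: 5 trees catch fire, 4 burn out
  TTTF..
  FTT...
  .F.TTF
  ..TTTT
  .FTTTT
  .TTTTT
Step 3: 7 trees catch fire, 5 burn out
  FTF...
  .FT...
  ...TF.
  ..TTTF
  ..FTTT
  .FTTTT
Step 4: 8 trees catch fire, 7 burn out
  .F....
  ..F...
  ...F..
  ..FTF.
  ...FTF
  ..FTTT
Step 5: 4 trees catch fire, 8 burn out
  ......
  ......
  ......
  ...F..
  ....F.
  ...FTF

......
......
......
...F..
....F.
...FTF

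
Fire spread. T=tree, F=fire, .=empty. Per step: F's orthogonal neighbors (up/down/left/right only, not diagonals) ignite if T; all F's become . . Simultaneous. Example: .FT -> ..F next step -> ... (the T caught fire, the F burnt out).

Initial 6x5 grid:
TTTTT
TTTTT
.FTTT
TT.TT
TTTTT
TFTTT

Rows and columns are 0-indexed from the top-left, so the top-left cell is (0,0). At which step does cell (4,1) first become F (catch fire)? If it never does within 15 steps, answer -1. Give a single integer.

Step 1: cell (4,1)='F' (+6 fires, +2 burnt)
  -> target ignites at step 1
Step 2: cell (4,1)='.' (+8 fires, +6 burnt)
Step 3: cell (4,1)='.' (+7 fires, +8 burnt)
Step 4: cell (4,1)='.' (+4 fires, +7 burnt)
Step 5: cell (4,1)='.' (+1 fires, +4 burnt)
Step 6: cell (4,1)='.' (+0 fires, +1 burnt)
  fire out at step 6

1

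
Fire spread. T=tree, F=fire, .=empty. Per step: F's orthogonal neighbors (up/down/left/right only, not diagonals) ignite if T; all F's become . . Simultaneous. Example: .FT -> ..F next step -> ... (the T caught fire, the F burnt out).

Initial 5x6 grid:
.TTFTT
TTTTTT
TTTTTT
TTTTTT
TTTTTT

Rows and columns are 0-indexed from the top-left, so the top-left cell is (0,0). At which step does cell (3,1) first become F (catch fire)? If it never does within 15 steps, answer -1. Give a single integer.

Step 1: cell (3,1)='T' (+3 fires, +1 burnt)
Step 2: cell (3,1)='T' (+5 fires, +3 burnt)
Step 3: cell (3,1)='T' (+5 fires, +5 burnt)
Step 4: cell (3,1)='T' (+6 fires, +5 burnt)
Step 5: cell (3,1)='F' (+5 fires, +6 burnt)
  -> target ignites at step 5
Step 6: cell (3,1)='.' (+3 fires, +5 burnt)
Step 7: cell (3,1)='.' (+1 fires, +3 burnt)
Step 8: cell (3,1)='.' (+0 fires, +1 burnt)
  fire out at step 8

5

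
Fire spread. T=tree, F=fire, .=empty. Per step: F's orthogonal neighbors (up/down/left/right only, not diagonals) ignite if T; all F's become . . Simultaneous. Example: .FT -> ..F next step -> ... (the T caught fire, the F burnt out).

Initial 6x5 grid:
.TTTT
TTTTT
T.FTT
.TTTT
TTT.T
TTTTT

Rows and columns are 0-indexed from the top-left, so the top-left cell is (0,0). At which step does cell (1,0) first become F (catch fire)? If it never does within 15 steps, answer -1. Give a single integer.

Step 1: cell (1,0)='T' (+3 fires, +1 burnt)
Step 2: cell (1,0)='T' (+7 fires, +3 burnt)
Step 3: cell (1,0)='F' (+7 fires, +7 burnt)
  -> target ignites at step 3
Step 4: cell (1,0)='.' (+6 fires, +7 burnt)
Step 5: cell (1,0)='.' (+2 fires, +6 burnt)
Step 6: cell (1,0)='.' (+0 fires, +2 burnt)
  fire out at step 6

3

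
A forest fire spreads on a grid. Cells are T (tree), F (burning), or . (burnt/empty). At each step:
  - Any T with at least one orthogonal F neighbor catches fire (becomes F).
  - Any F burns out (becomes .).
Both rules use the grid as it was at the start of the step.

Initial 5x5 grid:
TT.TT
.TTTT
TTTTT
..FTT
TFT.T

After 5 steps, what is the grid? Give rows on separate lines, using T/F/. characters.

Step 1: 4 trees catch fire, 2 burn out
  TT.TT
  .TTTT
  TTFTT
  ...FT
  F.F.T
Step 2: 4 trees catch fire, 4 burn out
  TT.TT
  .TFTT
  TF.FT
  ....F
  ....T
Step 3: 5 trees catch fire, 4 burn out
  TT.TT
  .F.FT
  F...F
  .....
  ....F
Step 4: 3 trees catch fire, 5 burn out
  TF.FT
  ....F
  .....
  .....
  .....
Step 5: 2 trees catch fire, 3 burn out
  F...F
  .....
  .....
  .....
  .....

F...F
.....
.....
.....
.....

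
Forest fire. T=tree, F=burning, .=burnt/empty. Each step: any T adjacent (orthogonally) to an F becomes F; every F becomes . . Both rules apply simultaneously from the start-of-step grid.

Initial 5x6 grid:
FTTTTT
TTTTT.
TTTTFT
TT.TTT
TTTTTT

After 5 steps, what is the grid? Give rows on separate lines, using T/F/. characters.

Step 1: 6 trees catch fire, 2 burn out
  .FTTTT
  FTTTF.
  TTTF.F
  TT.TFT
  TTTTTT
Step 2: 9 trees catch fire, 6 burn out
  ..FTFT
  .FTF..
  FTF...
  TT.F.F
  TTTTFT
Step 3: 7 trees catch fire, 9 burn out
  ...F.F
  ..F...
  .F....
  FT....
  TTTF.F
Step 4: 3 trees catch fire, 7 burn out
  ......
  ......
  ......
  .F....
  FTF...
Step 5: 1 trees catch fire, 3 burn out
  ......
  ......
  ......
  ......
  .F....

......
......
......
......
.F....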